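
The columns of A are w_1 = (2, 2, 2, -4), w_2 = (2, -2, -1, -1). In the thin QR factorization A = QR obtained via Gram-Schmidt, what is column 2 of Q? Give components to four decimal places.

q_2 = (0.5915, -0.6825, -0.3640, -0.2275)

q_1 = w_1/‖w_1‖ = (2, 2, 2, -4)/5.2915 = (0.3780, 0.3780, 0.3780, -0.7559).
r_{12} = q_1·w_2 = 0.3780.
u_2 = w_2 − 0.3780·q_1 = (1.8571, -2.1429, -1.1429, -0.7143).
‖u_2‖ = 3.1396, so q_2 = (0.5915, -0.6825, -0.3640, -0.2275).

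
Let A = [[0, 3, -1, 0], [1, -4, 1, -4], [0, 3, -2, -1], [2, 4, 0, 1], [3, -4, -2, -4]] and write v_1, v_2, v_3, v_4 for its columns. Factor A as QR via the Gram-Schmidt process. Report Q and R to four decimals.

Q = [[0.0000, 0.3828, -0.2295, -0.3173], [0.2673, -0.4374, 0.3421, -0.7875], [0.0000, 0.3828, -0.6020, -0.4711], [0.5345, 0.6562, 0.5110, 0.0398], [0.8018, -0.2916, -0.4547, 0.2360]], R = [[3.7417, -2.1381, -1.3363, -3.7417], [0.0000, 7.8376, -1.0025, 3.1897], [0.0000, 0.0000, 2.6850, 1.5634], [0.0000, 0.0000, 0.0000, 2.7169]]

q_1 = v_1/‖v_1‖ = (0, 1, 0, 2, 3)/3.7417 = (0.0000, 0.2673, 0.0000, 0.5345, 0.8018).
r_{12} = q_1·v_2 = -2.1381.
u_2 = v_2 + 2.1381·q_1 = (3.0000, -3.4286, 3.0000, 5.1429, -2.2857).
‖u_2‖ = 7.8376, so q_2 = (0.3828, -0.4374, 0.3828, 0.6562, -0.2916).
r_{13} = q_1·v_3 = -1.3363; r_{23} = q_2·v_3 = -1.0025.
u_3 = v_3 + 1.3363·q_1 + 1.0025·q_2 = (-0.6163, 0.9186, -1.6163, 1.3721, -1.2209).
‖u_3‖ = 2.6850, so q_3 = (-0.2295, 0.3421, -0.6020, 0.5110, -0.4547).
r_{14} = q_1·v_4 = -3.7417; r_{24} = q_2·v_4 = 3.1897; r_{34} = q_3·v_4 = 1.5634.
u_4 = v_4 + 3.7417·q_1 − 3.1897·q_2 − 1.5634·q_3 = (-0.8621, -2.1395, -1.2798, 0.1081, 0.6411).
‖u_4‖ = 2.7169, so q_4 = (-0.3173, -0.7875, -0.4711, 0.0398, 0.2360).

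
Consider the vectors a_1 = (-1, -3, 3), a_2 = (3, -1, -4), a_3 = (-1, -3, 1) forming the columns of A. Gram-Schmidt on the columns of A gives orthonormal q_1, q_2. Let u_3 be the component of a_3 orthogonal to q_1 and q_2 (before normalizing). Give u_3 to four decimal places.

u_3 = (-0.8571, -0.2857, -0.5714)

q_1 = a_1/‖a_1‖ = (-1, -3, 3)/4.3589 = (-0.2294, -0.6882, 0.6882).
r_{12} = q_1·a_2 = -2.7530.
u_2 = a_2 + 2.7530·q_1 = (2.3684, -2.8947, -2.1053).
‖u_2‖ = 4.2920, so q_2 = (0.5518, -0.6745, -0.4905).
r_{13} = q_1·a_3 = 2.9824; r_{23} = q_2·a_3 = 0.9810.
u_3 = a_3 − 2.9824·q_1 − 0.9810·q_2 = (-0.8571, -0.2857, -0.5714).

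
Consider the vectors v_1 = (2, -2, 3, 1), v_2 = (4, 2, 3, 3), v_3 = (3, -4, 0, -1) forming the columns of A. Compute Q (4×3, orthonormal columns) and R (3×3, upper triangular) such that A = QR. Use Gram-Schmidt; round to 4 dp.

Q = [[0.4714, 0.4557, 0.7361], [-0.4714, 0.7747, -0.2544], [0.7071, 0.0684, -0.5846], [0.2357, 0.4329, -0.2273]], R = [[4.2426, 3.7712, 3.0641], [0.0000, 4.8762, -2.1647], [0.0000, 0.0000, 3.4533]]

v_1 = (2, -2, 3, 1); ‖v_1‖ = 4.2426, so q_1 = (0.4714, -0.4714, 0.7071, 0.2357).
q_1·v_2 = 0.4714·4 + (-0.4714)·2 + 0.7071·3 + 0.2357·3 = 3.7712.
u_2 = v_2 − 3.7712·q_1 = (2.2222, 3.7778, 0.3333, 2.1111).
‖u_2‖ = 4.8762, so q_2 = (0.4557, 0.7747, 0.0684, 0.4329).
q_1·v_3 = 0.4714·3 + (-0.4714)·(-4) + 0.7071·0 + 0.2357·(-1) = 3.0641; q_2·v_3 = 0.4557·3 + 0.7747·(-4) + 0.0684·0 + 0.4329·(-1) = -2.1647.
u_3 = v_3 − 3.0641·q_1 + 2.1647·q_2 = (2.5421, -0.8785, -2.0187, -0.7850).
‖u_3‖ = 3.4533, so q_3 = (0.7361, -0.2544, -0.5846, -0.2273).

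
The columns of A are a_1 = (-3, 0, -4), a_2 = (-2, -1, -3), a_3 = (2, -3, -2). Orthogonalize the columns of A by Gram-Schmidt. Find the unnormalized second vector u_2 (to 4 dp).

a_1 = (-3, 0, -4); ‖a_1‖ = 5.0000, so e_1 = (-0.6000, 0.0000, -0.8000).
e_1·a_2 = (-0.6000)·(-2) + 0.0000·(-1) + (-0.8000)·(-3) = 3.6000.
u_2 = a_2 − 3.6000·e_1 = (0.1600, -1.0000, -0.1200).

u_2 = (0.1600, -1.0000, -0.1200)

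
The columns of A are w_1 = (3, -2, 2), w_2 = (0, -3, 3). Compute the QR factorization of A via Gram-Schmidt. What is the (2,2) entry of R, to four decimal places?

r_{22} = 3.0870

w_1 = (3, -2, 2); ‖w_1‖ = 4.1231, so e_1 = (0.7276, -0.4851, 0.4851).
e_1·w_2 = 0.7276·0 + (-0.4851)·(-3) + 0.4851·3 = 2.9104.
u_2 = w_2 − 2.9104·e_1 = (-2.1176, -1.5882, 1.5882).
r_{22} = ‖u_2‖ = 3.0870.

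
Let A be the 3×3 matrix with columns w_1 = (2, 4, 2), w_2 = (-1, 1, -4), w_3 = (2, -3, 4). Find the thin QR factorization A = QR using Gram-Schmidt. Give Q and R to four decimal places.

Q = [[0.4082, -0.1231, 0.9045], [0.8165, 0.4924, -0.3015], [0.4082, -0.8616, -0.3015]], R = [[4.8990, -1.2247, 0.0000], [0.0000, 4.0620, -5.1698], [0.0000, 0.0000, 1.5076]]

q_1 = w_1/‖w_1‖ = (2, 4, 2)/4.8990 = (0.4082, 0.8165, 0.4082).
r_{12} = q_1·w_2 = -1.2247.
u_2 = w_2 + 1.2247·q_1 = (-0.5000, 2.0000, -3.5000).
‖u_2‖ = 4.0620, so q_2 = (-0.1231, 0.4924, -0.8616).
r_{13} = q_1·w_3 = 0.0000; r_{23} = q_2·w_3 = -5.1698.
u_3 = w_3 + 0.0000·q_1 + 5.1698·q_2 = (1.3636, -0.4545, -0.4545).
‖u_3‖ = 1.5076, so q_3 = (0.9045, -0.3015, -0.3015).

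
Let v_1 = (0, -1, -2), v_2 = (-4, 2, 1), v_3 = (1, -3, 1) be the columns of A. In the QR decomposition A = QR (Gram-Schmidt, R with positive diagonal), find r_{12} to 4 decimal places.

v_1 = (0, -1, -2); ‖v_1‖ = 2.2361, so q_1 = (0.0000, -0.4472, -0.8944).
r_{12} = q_1·v_2 = -1.7889.

r_{12} = -1.7889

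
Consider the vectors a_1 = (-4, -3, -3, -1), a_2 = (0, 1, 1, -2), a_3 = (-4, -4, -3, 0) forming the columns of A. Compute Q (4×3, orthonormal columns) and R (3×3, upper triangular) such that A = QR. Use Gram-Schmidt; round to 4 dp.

a_1 = (-4, -3, -3, -1); ‖a_1‖ = 5.9161, so e_1 = (-0.6761, -0.5071, -0.5071, -0.1690).
e_1·a_2 = (-0.6761)·0 + (-0.5071)·1 + (-0.5071)·1 + (-0.1690)·(-2) = -0.6761.
u_2 = a_2 + 0.6761·e_1 = (-0.4571, 0.6571, 0.6571, -2.1143).
‖u_2‖ = 2.3543, so e_2 = (-0.1942, 0.2791, 0.2791, -0.8980).
e_1·a_3 = (-0.6761)·(-4) + (-0.5071)·(-4) + (-0.5071)·(-3) + (-0.1690)·0 = 6.2541; e_2·a_3 = (-0.1942)·(-4) + 0.2791·(-4) + 0.2791·(-3) + (-0.8980)·0 = -1.1772.
u_3 = a_3 − 6.2541·e_1 + 1.1772·e_2 = (0.0000, -0.5000, 0.5000, 0.0000).
‖u_3‖ = 0.7071, so e_3 = (0.0000, -0.7071, 0.7071, 0.0000).

Q = [[-0.6761, -0.1942, 0.0000], [-0.5071, 0.2791, -0.7071], [-0.5071, 0.2791, 0.7071], [-0.1690, -0.8980, 0.0000]], R = [[5.9161, -0.6761, 6.2541], [0.0000, 2.3543, -1.1772], [0.0000, 0.0000, 0.7071]]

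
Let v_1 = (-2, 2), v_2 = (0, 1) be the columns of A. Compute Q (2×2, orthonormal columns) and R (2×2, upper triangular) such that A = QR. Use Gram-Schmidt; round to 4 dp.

q_1 = v_1/‖v_1‖ = (-2, 2)/2.8284 = (-0.7071, 0.7071).
r_{12} = q_1·v_2 = 0.7071.
u_2 = v_2 − 0.7071·q_1 = (0.5000, 0.5000).
‖u_2‖ = 0.7071, so q_2 = (0.7071, 0.7071).

Q = [[-0.7071, 0.7071], [0.7071, 0.7071]], R = [[2.8284, 0.7071], [0.0000, 0.7071]]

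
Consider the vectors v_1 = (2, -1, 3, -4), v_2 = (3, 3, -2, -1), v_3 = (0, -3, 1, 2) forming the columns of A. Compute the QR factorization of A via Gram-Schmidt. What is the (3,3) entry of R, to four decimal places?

q_1 = v_1/‖v_1‖ = (2, -1, 3, -4)/5.4772 = (0.3651, -0.1826, 0.5477, -0.7303).
r_{12} = q_1·v_2 = 0.1826.
u_2 = v_2 − 0.1826·q_1 = (2.9333, 3.0333, -2.1000, -0.8667).
‖u_2‖ = 4.7924, so q_2 = (0.6121, 0.6330, -0.4382, -0.1808).
r_{13} = q_1·v_3 = -0.3651; r_{23} = q_2·v_3 = -2.6987.
u_3 = v_3 + 0.3651·q_1 + 2.6987·q_2 = (1.7852, -1.3585, 0.0174, 1.2453).
r_{33} = ‖u_3‖ = 2.5658.

r_{33} = 2.5658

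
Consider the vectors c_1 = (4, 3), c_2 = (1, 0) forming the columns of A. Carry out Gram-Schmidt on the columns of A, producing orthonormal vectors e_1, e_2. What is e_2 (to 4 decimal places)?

e_1 = c_1/‖c_1‖ = (4, 3)/5.0000 = (0.8000, 0.6000).
r_{12} = e_1·c_2 = 0.8000.
u_2 = c_2 − 0.8000·e_1 = (0.3600, -0.4800).
‖u_2‖ = 0.6000, so e_2 = (0.6000, -0.8000).

e_2 = (0.6000, -0.8000)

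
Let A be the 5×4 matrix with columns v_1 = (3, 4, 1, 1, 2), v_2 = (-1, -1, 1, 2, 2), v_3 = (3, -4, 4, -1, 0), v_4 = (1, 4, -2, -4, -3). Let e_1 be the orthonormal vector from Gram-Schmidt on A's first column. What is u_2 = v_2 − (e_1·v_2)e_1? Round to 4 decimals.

v_1 = (3, 4, 1, 1, 2); ‖v_1‖ = 5.5678, so e_1 = (0.5388, 0.7184, 0.1796, 0.1796, 0.3592).
e_1·v_2 = 0.5388·(-1) + 0.7184·(-1) + 0.1796·1 + 0.1796·2 + 0.3592·2 = 0.0000.
u_2 = v_2 − 0.0000·e_1 = (-1.0000, -1.0000, 1.0000, 2.0000, 2.0000).

u_2 = (-1.0000, -1.0000, 1.0000, 2.0000, 2.0000)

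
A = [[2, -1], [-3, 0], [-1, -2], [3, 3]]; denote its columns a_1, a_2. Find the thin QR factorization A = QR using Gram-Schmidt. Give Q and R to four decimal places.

Q = [[0.4170, -0.5507], [-0.6255, 0.3627], [-0.2085, -0.4970], [0.6255, 0.5641]], R = [[4.7958, 1.8766], [0.0000, 3.2370]]

a_1 = (2, -3, -1, 3); ‖a_1‖ = 4.7958, so q_1 = (0.4170, -0.6255, -0.2085, 0.6255).
q_1·a_2 = 0.4170·(-1) + (-0.6255)·0 + (-0.2085)·(-2) + 0.6255·3 = 1.8766.
u_2 = a_2 − 1.8766·q_1 = (-1.7826, 1.1739, -1.6087, 1.8261).
‖u_2‖ = 3.2370, so q_2 = (-0.5507, 0.3627, -0.4970, 0.5641).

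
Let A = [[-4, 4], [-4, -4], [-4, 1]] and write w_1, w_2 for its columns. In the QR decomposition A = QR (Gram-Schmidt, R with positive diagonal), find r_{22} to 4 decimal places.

w_1 = (-4, -4, -4); ‖w_1‖ = 6.9282, so q_1 = (-0.5774, -0.5774, -0.5774).
q_1·w_2 = (-0.5774)·4 + (-0.5774)·(-4) + (-0.5774)·1 = -0.5774.
u_2 = w_2 + 0.5774·q_1 = (3.6667, -4.3333, 0.6667).
r_{22} = ‖u_2‖ = 5.7155.

r_{22} = 5.7155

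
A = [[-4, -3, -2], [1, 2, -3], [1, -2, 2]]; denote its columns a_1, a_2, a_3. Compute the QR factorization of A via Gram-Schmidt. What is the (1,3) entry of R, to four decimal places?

r_{13} = 1.6499

q_1 = a_1/‖a_1‖ = (-4, 1, 1)/4.2426 = (-0.9428, 0.2357, 0.2357).
r_{13} = q_1·a_3 = 1.6499.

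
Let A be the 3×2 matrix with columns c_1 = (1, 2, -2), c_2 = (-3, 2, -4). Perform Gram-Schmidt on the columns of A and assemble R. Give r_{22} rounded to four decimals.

e_1 = c_1/‖c_1‖ = (1, 2, -2)/3.0000 = (0.3333, 0.6667, -0.6667).
r_{12} = e_1·c_2 = 3.0000.
u_2 = c_2 − 3.0000·e_1 = (-4.0000, 0.0000, -2.0000).
r_{22} = ‖u_2‖ = 4.4721.

r_{22} = 4.4721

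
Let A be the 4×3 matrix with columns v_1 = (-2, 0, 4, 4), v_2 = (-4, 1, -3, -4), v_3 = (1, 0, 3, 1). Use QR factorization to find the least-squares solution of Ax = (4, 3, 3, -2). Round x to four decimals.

x = (-1.0167, 0.2965, 2.7522)

v_1 = (-2, 0, 4, 4); ‖v_1‖ = 6.0000, so q_1 = (-0.3333, 0.0000, 0.6667, 0.6667).
q_1·v_2 = (-0.3333)·(-4) + 0.0000·1 + 0.6667·(-3) + 0.6667·(-4) = -3.3333.
u_2 = v_2 + 3.3333·q_1 = (-5.1111, 1.0000, -0.7778, -1.7778).
‖u_2‖ = 5.5578, so q_2 = (-0.9196, 0.1799, -0.1399, -0.3199).
q_1·v_3 = (-0.3333)·1 + 0.0000·0 + 0.6667·3 + 0.6667·1 = 2.3333; q_2·v_3 = (-0.9196)·1 + 0.1799·0 + (-0.1399)·3 + (-0.3199)·1 = -1.6593.
u_3 = v_3 − 2.3333·q_1 + 1.6593·q_2 = (0.2518, 0.2986, 1.2122, -1.0863).
‖u_3‖ = 1.6740, so q_3 = (0.1504, 0.1784, 0.7242, -0.6490).
Qᵀb = (-0.6667, -2.9188, 4.6072).
Back-substitute: x_3 = 4.6072/1.6740 = 2.7522.
x_2 = (-2.9188 + 1.6593·2.7522)/5.5578 = 0.2965.
x_1 = (-0.6667 + 3.3333·0.2965 − 2.3333·2.7522)/6.0000 = -1.0167.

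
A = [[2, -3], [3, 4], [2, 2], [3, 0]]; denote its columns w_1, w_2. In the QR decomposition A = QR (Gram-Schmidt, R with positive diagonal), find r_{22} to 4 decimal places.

w_1 = (2, 3, 2, 3); ‖w_1‖ = 5.0990, so e_1 = (0.3922, 0.5883, 0.3922, 0.5883).
e_1·w_2 = 0.3922·(-3) + 0.5883·4 + 0.3922·2 + 0.5883·0 = 1.9612.
u_2 = w_2 − 1.9612·e_1 = (-3.7692, 2.8462, 1.2308, -1.1538).
r_{22} = ‖u_2‖ = 5.0154.

r_{22} = 5.0154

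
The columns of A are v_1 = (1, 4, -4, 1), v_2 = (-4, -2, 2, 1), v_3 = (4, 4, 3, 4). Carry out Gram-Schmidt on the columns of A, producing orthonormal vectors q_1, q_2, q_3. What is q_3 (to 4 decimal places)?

v_1 = (1, 4, -4, 1); ‖v_1‖ = 5.8310, so q_1 = (0.1715, 0.6860, -0.6860, 0.1715).
q_1·v_2 = 0.1715·(-4) + 0.6860·(-2) + (-0.6860)·2 + 0.1715·1 = -3.2585.
u_2 = v_2 + 3.2585·q_1 = (-3.4412, 0.2353, -0.2353, 1.5588).
‖u_2‖ = 3.7924, so q_2 = (-0.9074, 0.0620, -0.0620, 0.4110).
q_1·v_3 = 0.1715·4 + 0.6860·4 + (-0.6860)·3 + 0.1715·4 = 2.0580; q_2·v_3 = (-0.9074)·4 + 0.0620·4 + (-0.0620)·3 + 0.4110·4 = -1.9233.
u_3 = v_3 − 2.0580·q_1 + 1.9233·q_2 = (1.9018, 2.7076, 4.2924, 4.4376).
‖u_3‖ = 7.0047, so q_3 = (0.2715, 0.3865, 0.6128, 0.6335).

q_3 = (0.2715, 0.3865, 0.6128, 0.6335)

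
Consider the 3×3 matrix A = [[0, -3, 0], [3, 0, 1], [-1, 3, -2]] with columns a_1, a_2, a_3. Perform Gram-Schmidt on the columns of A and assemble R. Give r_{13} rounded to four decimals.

r_{13} = 1.5811

e_1 = a_1/‖a_1‖ = (0, 3, -1)/3.1623 = (0.0000, 0.9487, -0.3162).
r_{13} = e_1·a_3 = 1.5811.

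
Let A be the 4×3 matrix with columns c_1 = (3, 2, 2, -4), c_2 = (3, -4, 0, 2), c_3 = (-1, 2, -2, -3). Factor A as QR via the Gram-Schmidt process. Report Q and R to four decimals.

Q = [[0.5222, 0.6932, 0.0654], [0.3482, -0.6817, -0.1879], [0.3482, 0.0809, -0.8578], [-0.6963, 0.2195, -0.4739]], R = [[5.7446, -1.2185, 1.5667], [0.0000, 5.2455, -2.8769], [0.0000, 0.0000, 2.6961]]

c_1 = (3, 2, 2, -4); ‖c_1‖ = 5.7446, so q_1 = (0.5222, 0.3482, 0.3482, -0.6963).
q_1·c_2 = 0.5222·3 + 0.3482·(-4) + 0.3482·0 + (-0.6963)·2 = -1.2185.
u_2 = c_2 + 1.2185·q_1 = (3.6364, -3.5758, 0.4242, 1.1515).
‖u_2‖ = 5.2455, so q_2 = (0.6932, -0.6817, 0.0809, 0.2195).
q_1·c_3 = 0.5222·(-1) + 0.3482·2 + 0.3482·(-2) + (-0.6963)·(-3) = 1.5667; q_2·c_3 = 0.6932·(-1) + (-0.6817)·2 + 0.0809·(-2) + 0.2195·(-3) = -2.8769.
u_3 = c_3 − 1.5667·q_1 + 2.8769·q_2 = (0.1762, -0.5066, -2.3128, -1.2775).
‖u_3‖ = 2.6961, so q_3 = (0.0654, -0.1879, -0.8578, -0.4739).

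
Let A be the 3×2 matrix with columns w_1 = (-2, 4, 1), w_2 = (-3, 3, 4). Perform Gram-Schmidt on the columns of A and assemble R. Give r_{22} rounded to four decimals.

r_{22} = 3.3094

e_1 = w_1/‖w_1‖ = (-2, 4, 1)/4.5826 = (-0.4364, 0.8729, 0.2182).
r_{12} = e_1·w_2 = 4.8008.
u_2 = w_2 − 4.8008·e_1 = (-0.9048, -1.1905, 2.9524).
r_{22} = ‖u_2‖ = 3.3094.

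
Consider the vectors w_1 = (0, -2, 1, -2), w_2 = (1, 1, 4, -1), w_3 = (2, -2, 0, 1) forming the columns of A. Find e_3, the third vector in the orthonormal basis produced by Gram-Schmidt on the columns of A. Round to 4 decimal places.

e_1 = w_1/‖w_1‖ = (0, -2, 1, -2)/3.0000 = (0.0000, -0.6667, 0.3333, -0.6667).
r_{12} = e_1·w_2 = 1.3333.
u_2 = w_2 − 1.3333·e_1 = (1.0000, 1.8889, 3.5556, -0.1111).
‖u_2‖ = 4.1500, so e_2 = (0.2410, 0.4552, 0.8568, -0.0268).
r_{13} = e_1·w_3 = 0.6667; r_{23} = e_2·w_3 = -0.4552.
u_3 = w_3 − 0.6667·e_1 + 0.4552·e_2 = (2.1097, -1.3484, 0.1677, 1.4323).
‖u_3‖ = 2.8894, so e_3 = (0.7302, -0.4667, 0.0581, 0.4957).

e_3 = (0.7302, -0.4667, 0.0581, 0.4957)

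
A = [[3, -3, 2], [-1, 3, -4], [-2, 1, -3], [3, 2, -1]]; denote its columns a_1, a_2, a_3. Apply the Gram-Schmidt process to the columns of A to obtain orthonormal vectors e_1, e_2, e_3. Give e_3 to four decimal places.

e_3 = (-0.6181, -0.4210, -0.6629, 0.0358)

a_1 = (3, -1, -2, 3); ‖a_1‖ = 4.7958, so e_1 = (0.6255, -0.2085, -0.4170, 0.6255).
e_1·a_2 = 0.6255·(-3) + (-0.2085)·3 + (-0.4170)·1 + 0.6255·2 = -1.6681.
u_2 = a_2 + 1.6681·e_1 = (-1.9565, 2.6522, 0.3043, 3.0435).
‖u_2‖ = 4.4964, so e_2 = (-0.4351, 0.5898, 0.0677, 0.6769).
e_1·a_3 = 0.6255·2 + (-0.2085)·(-4) + (-0.4170)·(-3) + 0.6255·(-1) = 2.7107; e_2·a_3 = (-0.4351)·2 + 0.5898·(-4) + 0.0677·(-3) + 0.6769·(-1) = -4.1096.
u_3 = a_3 − 2.7107·e_1 + 4.1096·e_2 = (-1.4839, -1.0108, -1.5914, 0.0860).
‖u_3‖ = 2.4007, so e_3 = (-0.6181, -0.4210, -0.6629, 0.0358).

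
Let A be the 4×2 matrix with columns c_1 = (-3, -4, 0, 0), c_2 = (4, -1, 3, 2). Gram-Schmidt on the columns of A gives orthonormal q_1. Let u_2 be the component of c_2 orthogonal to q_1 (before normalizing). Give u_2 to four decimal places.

u_2 = (3.0400, -2.2800, 3.0000, 2.0000)

c_1 = (-3, -4, 0, 0); ‖c_1‖ = 5.0000, so q_1 = (-0.6000, -0.8000, 0.0000, 0.0000).
q_1·c_2 = (-0.6000)·4 + (-0.8000)·(-1) + 0.0000·3 + 0.0000·2 = -1.6000.
u_2 = c_2 + 1.6000·q_1 = (3.0400, -2.2800, 3.0000, 2.0000).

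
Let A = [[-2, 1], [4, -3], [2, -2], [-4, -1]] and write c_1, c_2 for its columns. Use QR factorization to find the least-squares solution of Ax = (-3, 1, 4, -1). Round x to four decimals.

c_1 = (-2, 4, 2, -4); ‖c_1‖ = 6.3246, so q_1 = (-0.3162, 0.6325, 0.3162, -0.6325).
q_1·c_2 = (-0.3162)·1 + 0.6325·(-3) + 0.3162·(-2) + (-0.6325)·(-1) = -2.2136.
u_2 = c_2 + 2.2136·q_1 = (0.3000, -1.6000, -1.3000, -2.4000).
‖u_2‖ = 3.1780, so q_2 = (0.0944, -0.5035, -0.4091, -0.7552).
Qᵀb = (3.4785, -1.6677).
Back-substitute: x_2 = -1.6677/3.1780 = -0.5248.
x_1 = (3.4785 + 2.2136·(-0.5248))/6.3246 = 0.3663.

x = (0.3663, -0.5248)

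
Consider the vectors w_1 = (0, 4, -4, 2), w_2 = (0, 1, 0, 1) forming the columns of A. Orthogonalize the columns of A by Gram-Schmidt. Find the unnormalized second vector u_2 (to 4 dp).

u_2 = (0.0000, 0.3333, 0.6667, 0.6667)

w_1 = (0, 4, -4, 2); ‖w_1‖ = 6.0000, so q_1 = (0.0000, 0.6667, -0.6667, 0.3333).
q_1·w_2 = 0.0000·0 + 0.6667·1 + (-0.6667)·0 + 0.3333·1 = 1.0000.
u_2 = w_2 − 1.0000·q_1 = (0.0000, 0.3333, 0.6667, 0.6667).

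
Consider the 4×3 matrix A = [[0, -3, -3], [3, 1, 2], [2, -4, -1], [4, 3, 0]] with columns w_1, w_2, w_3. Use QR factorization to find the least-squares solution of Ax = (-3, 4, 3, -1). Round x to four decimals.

w_1 = (0, 3, 2, 4); ‖w_1‖ = 5.3852, so q_1 = (0.0000, 0.5571, 0.3714, 0.7428).
q_1·w_2 = 0.0000·(-3) + 0.5571·1 + 0.3714·(-4) + 0.7428·3 = 1.2999.
u_2 = w_2 − 1.2999·q_1 = (-3.0000, 0.2759, -4.4828, 2.0345).
‖u_2‖ = 5.7715, so q_2 = (-0.5198, 0.0478, -0.7767, 0.3525).
q_1·w_3 = 0.0000·(-3) + 0.5571·2 + 0.3714·(-1) + 0.7428·0 = 0.7428; q_2·w_3 = (-0.5198)·(-3) + 0.0478·2 + (-0.7767)·(-1) + 0.3525·0 = 2.4317.
u_3 = w_3 − 0.7428·q_1 − 2.4317·q_2 = (-1.7360, 1.4700, 0.6128, -1.4089).
‖u_3‖ = 2.7450, so q_3 = (-0.6324, 0.5355, 0.2233, -0.5133).
Qᵀb = (2.5997, -0.9320, 5.2223).
Back-substitute: x_3 = 5.2223/2.7450 = 1.9025.
x_2 = (-0.9320 − 2.4317·1.9025)/5.7715 = -0.9630.
x_1 = (2.5997 − 1.2999·(-0.9630) − 0.7428·1.9025)/5.3852 = 0.4528.

x = (0.4528, -0.9630, 1.9025)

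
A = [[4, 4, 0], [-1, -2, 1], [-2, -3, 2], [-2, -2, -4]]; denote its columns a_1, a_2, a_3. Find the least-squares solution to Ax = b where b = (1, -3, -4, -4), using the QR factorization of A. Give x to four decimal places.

x = (-3.8936, 4.2128, 0.7943)

a_1 = (4, -1, -2, -2); ‖a_1‖ = 5.0000, so e_1 = (0.8000, -0.2000, -0.4000, -0.4000).
e_1·a_2 = 0.8000·4 + (-0.2000)·(-2) + (-0.4000)·(-3) + (-0.4000)·(-2) = 5.6000.
u_2 = a_2 − 5.6000·e_1 = (-0.4800, -0.8800, -0.7600, 0.2400).
‖u_2‖ = 1.2806, so e_2 = (-0.3748, -0.6872, -0.5935, 0.1874).
e_1·a_3 = 0.8000·0 + (-0.2000)·1 + (-0.4000)·2 + (-0.4000)·(-4) = 0.6000; e_2·a_3 = (-0.3748)·0 + (-0.6872)·1 + (-0.5935)·2 + 0.1874·(-4) = -2.6237.
u_3 = a_3 − 0.6000·e_1 + 2.6237·e_2 = (-1.4634, -0.6829, 0.6829, -3.2683).
‖u_3‖ = 3.7089, so e_3 = (-0.3946, -0.1841, 0.1841, -0.8812).
Qᵀb = (4.6000, 3.3109, 2.9461).
Back-substitute: x_3 = 2.9461/3.7089 = 0.7943.
x_2 = (3.3109 + 2.6237·0.7943)/1.2806 = 4.2128.
x_1 = (4.6000 − 5.6000·4.2128 − 0.6000·0.7943)/5.0000 = -3.8936.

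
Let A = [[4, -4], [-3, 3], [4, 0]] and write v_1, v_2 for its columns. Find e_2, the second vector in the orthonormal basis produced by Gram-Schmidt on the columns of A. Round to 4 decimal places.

v_1 = (4, -3, 4); ‖v_1‖ = 6.4031, so e_1 = (0.6247, -0.4685, 0.6247).
e_1·v_2 = 0.6247·(-4) + (-0.4685)·3 + 0.6247·0 = -3.9043.
u_2 = v_2 + 3.9043·e_1 = (-1.5610, 1.1707, 2.4390).
‖u_2‖ = 3.1235, so e_2 = (-0.4998, 0.3748, 0.7809).

e_2 = (-0.4998, 0.3748, 0.7809)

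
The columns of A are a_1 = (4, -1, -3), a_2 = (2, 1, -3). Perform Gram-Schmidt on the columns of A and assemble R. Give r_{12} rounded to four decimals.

a_1 = (4, -1, -3); ‖a_1‖ = 5.0990, so q_1 = (0.7845, -0.1961, -0.5883).
r_{12} = q_1·a_2 = 3.1379.

r_{12} = 3.1379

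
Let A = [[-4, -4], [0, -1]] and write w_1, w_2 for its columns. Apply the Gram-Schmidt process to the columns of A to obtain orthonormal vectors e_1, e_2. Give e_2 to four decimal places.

e_1 = w_1/‖w_1‖ = (-4, 0)/4.0000 = (-1.0000, 0.0000).
r_{12} = e_1·w_2 = 4.0000.
u_2 = w_2 − 4.0000·e_1 = (0.0000, -1.0000).
‖u_2‖ = 1.0000, so e_2 = (0.0000, -1.0000).

e_2 = (0.0000, -1.0000)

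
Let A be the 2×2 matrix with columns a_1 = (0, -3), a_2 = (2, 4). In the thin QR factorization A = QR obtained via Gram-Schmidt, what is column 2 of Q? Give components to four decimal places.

e_2 = (1.0000, 0.0000)

a_1 = (0, -3); ‖a_1‖ = 3.0000, so e_1 = (0.0000, -1.0000).
e_1·a_2 = 0.0000·2 + (-1.0000)·4 = -4.0000.
u_2 = a_2 + 4.0000·e_1 = (2.0000, 0.0000).
‖u_2‖ = 2.0000, so e_2 = (1.0000, 0.0000).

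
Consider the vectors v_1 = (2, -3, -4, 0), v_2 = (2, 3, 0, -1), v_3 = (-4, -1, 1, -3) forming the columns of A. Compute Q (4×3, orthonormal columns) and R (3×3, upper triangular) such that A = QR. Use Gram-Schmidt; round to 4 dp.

v_1 = (2, -3, -4, 0); ‖v_1‖ = 5.3852, so e_1 = (0.3714, -0.5571, -0.7428, 0.0000).
e_1·v_2 = 0.3714·2 + (-0.5571)·3 + (-0.7428)·0 + 0.0000·(-1) = -0.9285.
u_2 = v_2 + 0.9285·e_1 = (2.3448, 2.4828, -0.6897, -1.0000).
‖u_2‖ = 3.6246, so e_2 = (0.6469, 0.6850, -0.1903, -0.2759).
e_1·v_3 = 0.3714·(-4) + (-0.5571)·(-1) + (-0.7428)·1 + 0.0000·(-3) = -1.6713; e_2·v_3 = 0.6469·(-4) + 0.6850·(-1) + (-0.1903)·1 + (-0.2759)·(-3) = -2.6352.
u_3 = v_3 + 1.6713·e_1 + 2.6352·e_2 = (-1.6745, -0.1260, -0.7428, -3.7270).
‖u_3‖ = 4.1548, so e_3 = (-0.4030, -0.0303, -0.1788, -0.8970).

Q = [[0.3714, 0.6469, -0.4030], [-0.5571, 0.6850, -0.0303], [-0.7428, -0.1903, -0.1788], [0.0000, -0.2759, -0.8970]], R = [[5.3852, -0.9285, -1.6713], [0.0000, 3.6246, -2.6352], [0.0000, 0.0000, 4.1548]]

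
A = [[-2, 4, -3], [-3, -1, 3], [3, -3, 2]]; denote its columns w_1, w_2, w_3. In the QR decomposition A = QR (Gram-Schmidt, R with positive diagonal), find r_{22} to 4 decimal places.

r_{22} = 4.1341

e_1 = w_1/‖w_1‖ = (-2, -3, 3)/4.6904 = (-0.4264, -0.6396, 0.6396).
r_{12} = e_1·w_2 = -2.9848.
u_2 = w_2 + 2.9848·e_1 = (2.7273, -2.9091, -1.0909).
r_{22} = ‖u_2‖ = 4.1341.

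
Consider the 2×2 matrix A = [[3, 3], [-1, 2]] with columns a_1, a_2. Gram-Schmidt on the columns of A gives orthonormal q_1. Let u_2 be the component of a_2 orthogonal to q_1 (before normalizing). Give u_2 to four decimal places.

a_1 = (3, -1); ‖a_1‖ = 3.1623, so q_1 = (0.9487, -0.3162).
q_1·a_2 = 0.9487·3 + (-0.3162)·2 = 2.2136.
u_2 = a_2 − 2.2136·q_1 = (0.9000, 2.7000).

u_2 = (0.9000, 2.7000)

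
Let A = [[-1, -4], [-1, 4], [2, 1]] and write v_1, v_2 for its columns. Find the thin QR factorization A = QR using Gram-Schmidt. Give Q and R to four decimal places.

v_1 = (-1, -1, 2); ‖v_1‖ = 2.4495, so e_1 = (-0.4082, -0.4082, 0.8165).
e_1·v_2 = (-0.4082)·(-4) + (-0.4082)·4 + 0.8165·1 = 0.8165.
u_2 = v_2 − 0.8165·e_1 = (-3.6667, 4.3333, 0.3333).
‖u_2‖ = 5.6862, so e_2 = (-0.6448, 0.7621, 0.0586).

Q = [[-0.4082, -0.6448], [-0.4082, 0.7621], [0.8165, 0.0586]], R = [[2.4495, 0.8165], [0.0000, 5.6862]]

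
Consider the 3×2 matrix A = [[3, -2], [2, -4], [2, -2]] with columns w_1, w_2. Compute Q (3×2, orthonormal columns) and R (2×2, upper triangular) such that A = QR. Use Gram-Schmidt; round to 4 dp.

Q = [[0.7276, 0.5293], [0.4851, -0.8468], [0.4851, 0.0529]], R = [[4.1231, -4.3656], [0.0000, 2.2229]]

w_1 = (3, 2, 2); ‖w_1‖ = 4.1231, so q_1 = (0.7276, 0.4851, 0.4851).
q_1·w_2 = 0.7276·(-2) + 0.4851·(-4) + 0.4851·(-2) = -4.3656.
u_2 = w_2 + 4.3656·q_1 = (1.1765, -1.8824, 0.1176).
‖u_2‖ = 2.2229, so q_2 = (0.5293, -0.8468, 0.0529).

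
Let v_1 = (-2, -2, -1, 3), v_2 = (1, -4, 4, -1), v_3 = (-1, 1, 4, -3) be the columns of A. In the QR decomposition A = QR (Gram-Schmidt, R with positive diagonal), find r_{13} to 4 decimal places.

v_1 = (-2, -2, -1, 3); ‖v_1‖ = 4.2426, so q_1 = (-0.4714, -0.4714, -0.2357, 0.7071).
r_{13} = q_1·v_3 = -3.0641.

r_{13} = -3.0641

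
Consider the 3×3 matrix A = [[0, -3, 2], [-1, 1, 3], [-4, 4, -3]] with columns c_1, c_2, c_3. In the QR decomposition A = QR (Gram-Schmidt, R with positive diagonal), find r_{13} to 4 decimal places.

r_{13} = 2.1828

q_1 = c_1/‖c_1‖ = (0, -1, -4)/4.1231 = (0.0000, -0.2425, -0.9701).
r_{13} = q_1·c_3 = 2.1828.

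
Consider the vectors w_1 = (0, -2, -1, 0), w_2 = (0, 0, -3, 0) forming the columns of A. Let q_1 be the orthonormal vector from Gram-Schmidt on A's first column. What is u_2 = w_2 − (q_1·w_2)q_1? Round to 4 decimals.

u_2 = (0.0000, 1.2000, -2.4000, 0.0000)

q_1 = w_1/‖w_1‖ = (0, -2, -1, 0)/2.2361 = (0.0000, -0.8944, -0.4472, 0.0000).
r_{12} = q_1·w_2 = 1.3416.
u_2 = w_2 − 1.3416·q_1 = (0.0000, 1.2000, -2.4000, 0.0000).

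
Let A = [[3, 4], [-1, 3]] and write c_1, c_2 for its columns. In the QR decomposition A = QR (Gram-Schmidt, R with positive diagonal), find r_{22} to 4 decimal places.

e_1 = c_1/‖c_1‖ = (3, -1)/3.1623 = (0.9487, -0.3162).
r_{12} = e_1·c_2 = 2.8460.
u_2 = c_2 − 2.8460·e_1 = (1.3000, 3.9000).
r_{22} = ‖u_2‖ = 4.1110.

r_{22} = 4.1110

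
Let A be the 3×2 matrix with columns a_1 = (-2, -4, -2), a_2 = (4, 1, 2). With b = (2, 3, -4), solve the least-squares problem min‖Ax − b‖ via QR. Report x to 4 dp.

x = (-0.4839, -0.2258)

q_1 = a_1/‖a_1‖ = (-2, -4, -2)/4.8990 = (-0.4082, -0.8165, -0.4082).
r_{12} = q_1·a_2 = -3.2660.
u_2 = a_2 + 3.2660·q_1 = (2.6667, -1.6667, 0.6667).
‖u_2‖ = 3.2146, so q_2 = (0.8296, -0.5185, 0.2074).
Qᵀb = (-1.6330, -0.7259).
Back-substitute: x_2 = -0.7259/3.2146 = -0.2258.
x_1 = (-1.6330 + 3.2660·(-0.2258))/4.8990 = -0.4839.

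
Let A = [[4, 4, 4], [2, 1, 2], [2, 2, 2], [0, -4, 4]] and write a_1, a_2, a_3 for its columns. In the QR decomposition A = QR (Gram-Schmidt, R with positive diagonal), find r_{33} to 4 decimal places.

a_1 = (4, 2, 2, 0); ‖a_1‖ = 4.8990, so e_1 = (0.8165, 0.4082, 0.4082, 0.0000).
e_1·a_2 = 0.8165·4 + 0.4082·1 + 0.4082·2 + 0.0000·(-4) = 4.4907.
u_2 = a_2 − 4.4907·e_1 = (0.3333, -0.8333, 0.1667, -4.0000).
‖u_2‖ = 4.1028, so e_2 = (0.0812, -0.2031, 0.0406, -0.9749).
e_1·a_3 = 0.8165·4 + 0.4082·2 + 0.4082·2 + 0.0000·4 = 4.8990; e_2·a_3 = 0.0812·4 + (-0.2031)·2 + 0.0406·2 + (-0.9749)·4 = -3.8997.
u_3 = a_3 − 4.8990·e_1 + 3.8997·e_2 = (0.3168, -0.7921, 0.1584, 0.1980).
r_{33} = ‖u_3‖ = 0.8900.

r_{33} = 0.8900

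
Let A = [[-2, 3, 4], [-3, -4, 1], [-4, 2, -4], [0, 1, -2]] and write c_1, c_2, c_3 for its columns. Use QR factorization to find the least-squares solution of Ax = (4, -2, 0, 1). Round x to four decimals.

q_1 = c_1/‖c_1‖ = (-2, -3, -4, 0)/5.3852 = (-0.3714, -0.5571, -0.7428, 0.0000).
r_{12} = q_1·c_2 = -0.3714.
u_2 = c_2 + 0.3714·q_1 = (2.8621, -4.2069, 1.7241, 1.0000).
‖u_2‖ = 5.4646, so q_2 = (0.5237, -0.7698, 0.3155, 0.1830).
r_{13} = q_1·c_3 = 0.9285; r_{23} = q_2·c_3 = -0.3029.
u_3 = c_3 − 0.9285·q_1 + 0.3029·q_2 = (4.5035, 1.2841, -3.2148, -1.9446).
‖u_3‖ = 6.0038, so q_3 = (0.7501, 0.2139, -0.5355, -0.3239).
Qᵀb = (-0.3714, 3.8177, 2.2488).
Back-substitute: x_3 = 2.2488/6.0038 = 0.3746.
x_2 = (3.8177 + 0.3029·0.3746)/5.4646 = 0.7194.
x_1 = (-0.3714 + 0.3714·0.7194 − 0.9285·0.3746)/5.3852 = -0.0839.

x = (-0.0839, 0.7194, 0.3746)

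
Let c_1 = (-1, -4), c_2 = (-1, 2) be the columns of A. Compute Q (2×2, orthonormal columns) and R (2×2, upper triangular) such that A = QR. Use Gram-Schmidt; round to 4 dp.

Q = [[-0.2425, -0.9701], [-0.9701, 0.2425]], R = [[4.1231, -1.6977], [0.0000, 1.4552]]

e_1 = c_1/‖c_1‖ = (-1, -4)/4.1231 = (-0.2425, -0.9701).
r_{12} = e_1·c_2 = -1.6977.
u_2 = c_2 + 1.6977·e_1 = (-1.4118, 0.3529).
‖u_2‖ = 1.4552, so e_2 = (-0.9701, 0.2425).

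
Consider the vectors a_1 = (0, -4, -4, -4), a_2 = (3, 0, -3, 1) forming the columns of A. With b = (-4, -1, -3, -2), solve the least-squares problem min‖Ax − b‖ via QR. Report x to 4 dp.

e_1 = a_1/‖a_1‖ = (0, -4, -4, -4)/6.9282 = (0.0000, -0.5774, -0.5774, -0.5774).
r_{12} = e_1·a_2 = 1.1547.
u_2 = a_2 − 1.1547·e_1 = (3.0000, 0.6667, -2.3333, 1.6667).
‖u_2‖ = 4.2032, so e_2 = (0.7137, 0.1586, -0.5551, 0.3965).
Qᵀb = (3.4641, -2.1412).
Back-substitute: x_2 = -2.1412/4.2032 = -0.5094.
x_1 = (3.4641 − 1.1547·(-0.5094))/6.9282 = 0.5849.

x = (0.5849, -0.5094)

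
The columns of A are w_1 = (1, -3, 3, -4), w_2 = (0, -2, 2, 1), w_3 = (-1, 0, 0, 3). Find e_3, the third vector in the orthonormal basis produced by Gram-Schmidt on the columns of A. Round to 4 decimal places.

w_1 = (1, -3, 3, -4); ‖w_1‖ = 5.9161, so e_1 = (0.1690, -0.5071, 0.5071, -0.6761).
e_1·w_2 = 0.1690·0 + (-0.5071)·(-2) + 0.5071·2 + (-0.6761)·1 = 1.3522.
u_2 = w_2 − 1.3522·e_1 = (-0.2286, -1.3143, 1.3143, 1.9143).
‖u_2‖ = 2.6780, so e_2 = (-0.0854, -0.4908, 0.4908, 0.7148).
e_1·w_3 = 0.1690·(-1) + (-0.5071)·0 + 0.5071·0 + (-0.6761)·3 = -2.1974; e_2·w_3 = (-0.0854)·(-1) + (-0.4908)·0 + 0.4908·0 + 0.7148·3 = 2.2298.
u_3 = w_3 + 2.1974·e_1 − 2.2298·e_2 = (-0.4382, -0.0199, 0.0199, -0.0797).
‖u_3‖ = 0.4463, so e_3 = (-0.9819, -0.0446, 0.0446, -0.1785).

e_3 = (-0.9819, -0.0446, 0.0446, -0.1785)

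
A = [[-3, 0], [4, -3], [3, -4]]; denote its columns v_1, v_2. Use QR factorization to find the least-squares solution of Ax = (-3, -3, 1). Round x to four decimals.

x = (0.4380, 0.6204)

q_1 = v_1/‖v_1‖ = (-3, 4, 3)/5.8310 = (-0.5145, 0.6860, 0.5145).
r_{12} = q_1·v_2 = -4.1160.
u_2 = v_2 + 4.1160·q_1 = (-2.1176, -0.1765, -1.8824).
‖u_2‖ = 2.8388, so q_2 = (-0.7460, -0.0622, -0.6631).
Qᵀb = (0.0000, 1.7613).
Back-substitute: x_2 = 1.7613/2.8388 = 0.6204.
x_1 = (0.0000 + 4.1160·0.6204)/5.8310 = 0.4380.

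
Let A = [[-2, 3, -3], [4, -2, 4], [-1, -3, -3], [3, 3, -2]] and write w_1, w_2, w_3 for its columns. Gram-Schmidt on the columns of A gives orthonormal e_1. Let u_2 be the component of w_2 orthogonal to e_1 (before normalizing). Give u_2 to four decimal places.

u_2 = (2.8667, -1.7333, -3.0667, 3.2000)

e_1 = w_1/‖w_1‖ = (-2, 4, -1, 3)/5.4772 = (-0.3651, 0.7303, -0.1826, 0.5477).
r_{12} = e_1·w_2 = -0.3651.
u_2 = w_2 + 0.3651·e_1 = (2.8667, -1.7333, -3.0667, 3.2000).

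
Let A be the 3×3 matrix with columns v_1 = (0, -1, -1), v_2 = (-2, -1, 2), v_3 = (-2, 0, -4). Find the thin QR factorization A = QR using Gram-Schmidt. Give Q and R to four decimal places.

Q = [[0.0000, -0.6860, -0.7276], [-0.7071, -0.5145, 0.4851], [-0.7071, 0.5145, -0.4851]], R = [[1.4142, -0.7071, 2.8284], [0.0000, 2.9155, -0.6860], [0.0000, 0.0000, 3.3955]]

q_1 = v_1/‖v_1‖ = (0, -1, -1)/1.4142 = (0.0000, -0.7071, -0.7071).
r_{12} = q_1·v_2 = -0.7071.
u_2 = v_2 + 0.7071·q_1 = (-2.0000, -1.5000, 1.5000).
‖u_2‖ = 2.9155, so q_2 = (-0.6860, -0.5145, 0.5145).
r_{13} = q_1·v_3 = 2.8284; r_{23} = q_2·v_3 = -0.6860.
u_3 = v_3 − 2.8284·q_1 + 0.6860·q_2 = (-2.4706, 1.6471, -1.6471).
‖u_3‖ = 3.3955, so q_3 = (-0.7276, 0.4851, -0.4851).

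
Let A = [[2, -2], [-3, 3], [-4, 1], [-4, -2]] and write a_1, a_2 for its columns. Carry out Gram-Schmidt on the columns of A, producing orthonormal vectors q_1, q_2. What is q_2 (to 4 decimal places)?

q_2 = (-0.3975, 0.5963, 0.0497, -0.6957)

a_1 = (2, -3, -4, -4); ‖a_1‖ = 6.7082, so q_1 = (0.2981, -0.4472, -0.5963, -0.5963).
q_1·a_2 = 0.2981·(-2) + (-0.4472)·3 + (-0.5963)·1 + (-0.5963)·(-2) = -1.3416.
u_2 = a_2 + 1.3416·q_1 = (-1.6000, 2.4000, 0.2000, -2.8000).
‖u_2‖ = 4.0249, so q_2 = (-0.3975, 0.5963, 0.0497, -0.6957).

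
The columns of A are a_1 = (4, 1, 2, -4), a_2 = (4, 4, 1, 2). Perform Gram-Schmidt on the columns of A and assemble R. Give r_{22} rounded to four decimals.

a_1 = (4, 1, 2, -4); ‖a_1‖ = 6.0828, so e_1 = (0.6576, 0.1644, 0.3288, -0.6576).
e_1·a_2 = 0.6576·4 + 0.1644·4 + 0.3288·1 + (-0.6576)·2 = 2.3016.
u_2 = a_2 − 2.3016·e_1 = (2.4865, 3.6216, 0.2432, 3.5135).
r_{22} = ‖u_2‖ = 5.6305.

r_{22} = 5.6305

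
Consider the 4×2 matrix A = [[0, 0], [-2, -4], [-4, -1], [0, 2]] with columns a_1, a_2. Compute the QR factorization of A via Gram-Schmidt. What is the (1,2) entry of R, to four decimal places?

r_{12} = 2.6833

q_1 = a_1/‖a_1‖ = (0, -2, -4, 0)/4.4721 = (0.0000, -0.4472, -0.8944, 0.0000).
r_{12} = q_1·a_2 = 2.6833.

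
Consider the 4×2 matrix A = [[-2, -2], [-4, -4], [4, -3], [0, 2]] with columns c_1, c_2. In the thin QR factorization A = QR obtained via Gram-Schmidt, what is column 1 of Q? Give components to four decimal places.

q_1 = (-0.3333, -0.6667, 0.6667, 0.0000)

c_1 = (-2, -4, 4, 0); ‖c_1‖ = 6.0000, so q_1 = (-0.3333, -0.6667, 0.6667, 0.0000).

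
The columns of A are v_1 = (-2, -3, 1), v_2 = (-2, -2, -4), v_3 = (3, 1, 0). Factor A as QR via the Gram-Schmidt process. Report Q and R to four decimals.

Q = [[-0.5345, -0.2469, 0.8083], [-0.8018, -0.1543, -0.5774], [0.2673, -0.9567, -0.1155]], R = [[3.7417, 1.6036, -2.4054], [0.0000, 4.6291, -0.8950], [0.0000, 0.0000, 1.8475]]

v_1 = (-2, -3, 1); ‖v_1‖ = 3.7417, so e_1 = (-0.5345, -0.8018, 0.2673).
e_1·v_2 = (-0.5345)·(-2) + (-0.8018)·(-2) + 0.2673·(-4) = 1.6036.
u_2 = v_2 − 1.6036·e_1 = (-1.1429, -0.7143, -4.4286).
‖u_2‖ = 4.6291, so e_2 = (-0.2469, -0.1543, -0.9567).
e_1·v_3 = (-0.5345)·3 + (-0.8018)·1 + 0.2673·0 = -2.4054; e_2·v_3 = (-0.2469)·3 + (-0.1543)·1 + (-0.9567)·0 = -0.8950.
u_3 = v_3 + 2.4054·e_1 + 0.8950·e_2 = (1.4933, -1.0667, -0.2133).
‖u_3‖ = 1.8475, so e_3 = (0.8083, -0.5774, -0.1155).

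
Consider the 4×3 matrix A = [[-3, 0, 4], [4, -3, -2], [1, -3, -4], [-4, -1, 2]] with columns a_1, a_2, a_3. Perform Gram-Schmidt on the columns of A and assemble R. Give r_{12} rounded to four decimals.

r_{12} = -1.6973

a_1 = (-3, 4, 1, -4); ‖a_1‖ = 6.4807, so e_1 = (-0.4629, 0.6172, 0.1543, -0.6172).
r_{12} = e_1·a_2 = -1.6973.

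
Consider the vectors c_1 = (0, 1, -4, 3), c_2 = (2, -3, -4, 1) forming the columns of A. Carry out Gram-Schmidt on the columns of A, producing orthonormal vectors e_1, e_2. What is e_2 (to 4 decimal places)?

e_1 = c_1/‖c_1‖ = (0, 1, -4, 3)/5.0990 = (0.0000, 0.1961, -0.7845, 0.5883).
r_{12} = e_1·c_2 = 3.1379.
u_2 = c_2 − 3.1379·e_1 = (2.0000, -3.6154, -1.5385, -0.8462).
‖u_2‖ = 4.4893, so e_2 = (0.4455, -0.8053, -0.3427, -0.1885).

e_2 = (0.4455, -0.8053, -0.3427, -0.1885)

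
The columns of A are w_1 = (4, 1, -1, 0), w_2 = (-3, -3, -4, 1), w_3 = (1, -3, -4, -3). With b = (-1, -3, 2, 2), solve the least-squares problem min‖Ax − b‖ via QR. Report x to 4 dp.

x = (-0.3103, 0.2026, -0.2371)

e_1 = w_1/‖w_1‖ = (4, 1, -1, 0)/4.2426 = (0.9428, 0.2357, -0.2357, 0.0000).
r_{12} = e_1·w_2 = -2.5927.
u_2 = w_2 + 2.5927·e_1 = (-0.5556, -2.3889, -4.6111, 1.0000).
‖u_2‖ = 5.3177, so e_2 = (-0.1045, -0.4492, -0.8671, 0.1881).
r_{13} = e_1·w_3 = 1.1785; r_{23} = e_2·w_3 = 4.1476.
u_3 = w_3 − 1.1785·e_1 − 4.1476·e_2 = (0.3222, -1.4145, -0.1257, -3.7800).
‖u_3‖ = 4.0508, so e_3 = (0.0795, -0.3492, -0.0310, -0.9331).
Qᵀb = (-2.1213, 0.0940, -0.9603).
Back-substitute: x_3 = -0.9603/4.0508 = -0.2371.
x_2 = (0.0940 − 4.1476·(-0.2371))/5.3177 = 0.2026.
x_1 = (-2.1213 + 2.5927·0.2026 − 1.1785·(-0.2371))/4.2426 = -0.3103.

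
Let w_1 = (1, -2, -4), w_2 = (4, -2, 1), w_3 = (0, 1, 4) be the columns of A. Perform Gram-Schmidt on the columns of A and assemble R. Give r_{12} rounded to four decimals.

w_1 = (1, -2, -4); ‖w_1‖ = 4.5826, so e_1 = (0.2182, -0.4364, -0.8729).
r_{12} = e_1·w_2 = 0.8729.

r_{12} = 0.8729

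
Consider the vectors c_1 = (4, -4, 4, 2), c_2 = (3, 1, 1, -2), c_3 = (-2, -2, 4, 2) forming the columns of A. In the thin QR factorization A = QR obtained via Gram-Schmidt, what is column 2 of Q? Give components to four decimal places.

c_1 = (4, -4, 4, 2); ‖c_1‖ = 7.2111, so q_1 = (0.5547, -0.5547, 0.5547, 0.2774).
q_1·c_2 = 0.5547·3 + (-0.5547)·1 + 0.5547·1 + 0.2774·(-2) = 1.1094.
u_2 = c_2 − 1.1094·q_1 = (2.3846, 1.6154, 0.3846, -2.3077).
‖u_2‖ = 3.7107, so q_2 = (0.6426, 0.4353, 0.1037, -0.6219).

q_2 = (0.6426, 0.4353, 0.1037, -0.6219)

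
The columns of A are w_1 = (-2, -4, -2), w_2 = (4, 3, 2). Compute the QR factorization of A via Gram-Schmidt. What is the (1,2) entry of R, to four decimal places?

r_{12} = -4.8990

w_1 = (-2, -4, -2); ‖w_1‖ = 4.8990, so e_1 = (-0.4082, -0.8165, -0.4082).
r_{12} = e_1·w_2 = -4.8990.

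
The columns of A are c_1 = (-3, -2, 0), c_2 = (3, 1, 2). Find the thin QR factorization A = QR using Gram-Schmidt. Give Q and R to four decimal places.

e_1 = c_1/‖c_1‖ = (-3, -2, 0)/3.6056 = (-0.8321, -0.5547, 0.0000).
r_{12} = e_1·c_2 = -3.0509.
u_2 = c_2 + 3.0509·e_1 = (0.4615, -0.6923, 2.0000).
‖u_2‖ = 2.1662, so e_2 = (0.2131, -0.3196, 0.9233).

Q = [[-0.8321, 0.2131], [-0.5547, -0.3196], [0.0000, 0.9233]], R = [[3.6056, -3.0509], [0.0000, 2.1662]]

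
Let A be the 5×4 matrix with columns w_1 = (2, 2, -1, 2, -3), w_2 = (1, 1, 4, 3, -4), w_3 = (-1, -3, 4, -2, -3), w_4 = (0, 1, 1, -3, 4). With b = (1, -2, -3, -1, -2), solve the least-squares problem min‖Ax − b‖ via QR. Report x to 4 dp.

q_1 = w_1/‖w_1‖ = (2, 2, -1, 2, -3)/4.6904 = (0.4264, 0.4264, -0.2132, 0.4264, -0.6396).
r_{12} = q_1·w_2 = 3.8376.
u_2 = w_2 − 3.8376·q_1 = (-0.6364, -0.6364, 4.8182, 1.3636, -1.5455).
‖u_2‖ = 5.3172, so q_2 = (-0.1197, -0.1197, 0.9061, 0.2565, -0.2907).
r_{13} = q_1·w_3 = -1.4924; r_{23} = q_2·w_3 = 4.4624.
u_3 = w_3 + 1.4924·q_1 − 4.4624·q_2 = (0.1704, -1.8296, -0.3617, -2.5080, -2.6576).
‖u_3‖ = 4.1061, so q_3 = (0.0415, -0.4456, -0.0881, -0.6108, -0.6472).
r_{14} = q_1·w_4 = -3.6244; r_{24} = q_2·w_4 = -1.1455; r_{34} = q_3·w_4 = -1.2901.
u_4 = w_4 + 3.6244·q_1 + 1.1455·q_2 + 1.2901·q_3 = (1.4619, 1.8335, 1.1516, -1.9488, 0.5139).
‖u_4‖ = 3.2995, so q_4 = (0.4431, 0.5557, 0.3490, -0.5906, 0.1557).
Qᵀb = (1.0660, -2.2739, 3.1022, -1.4362).
Back-substitute: x_4 = -1.4362/3.2995 = -0.4353.
x_3 = (3.1022 + 1.2901·(-0.4353))/4.1061 = 0.6187.
x_2 = (-2.2739 − 4.4624·0.6187 + 1.1455·(-0.4353))/5.3172 = -1.0407.
x_1 = (1.0660 − 3.8376·(-1.0407) + 1.4924·0.6187 + 3.6244·(-0.4353))/4.6904 = 0.9393.

x = (0.9393, -1.0407, 0.6187, -0.4353)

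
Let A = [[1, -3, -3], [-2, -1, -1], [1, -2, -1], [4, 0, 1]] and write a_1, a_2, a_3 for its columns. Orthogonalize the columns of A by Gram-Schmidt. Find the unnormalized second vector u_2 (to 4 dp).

a_1 = (1, -2, 1, 4); ‖a_1‖ = 4.6904, so e_1 = (0.2132, -0.4264, 0.2132, 0.8528).
e_1·a_2 = 0.2132·(-3) + (-0.4264)·(-1) + 0.2132·(-2) + 0.8528·0 = -0.6396.
u_2 = a_2 + 0.6396·e_1 = (-2.8636, -1.2727, -1.8636, 0.5455).

u_2 = (-2.8636, -1.2727, -1.8636, 0.5455)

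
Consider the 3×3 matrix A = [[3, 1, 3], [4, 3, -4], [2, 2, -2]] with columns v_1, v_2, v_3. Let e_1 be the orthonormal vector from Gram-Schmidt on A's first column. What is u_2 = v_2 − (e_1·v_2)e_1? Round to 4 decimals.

u_2 = (-0.9655, 0.3793, 0.6897)

v_1 = (3, 4, 2); ‖v_1‖ = 5.3852, so e_1 = (0.5571, 0.7428, 0.3714).
e_1·v_2 = 0.5571·1 + 0.7428·3 + 0.3714·2 = 3.5282.
u_2 = v_2 − 3.5282·e_1 = (-0.9655, 0.3793, 0.6897).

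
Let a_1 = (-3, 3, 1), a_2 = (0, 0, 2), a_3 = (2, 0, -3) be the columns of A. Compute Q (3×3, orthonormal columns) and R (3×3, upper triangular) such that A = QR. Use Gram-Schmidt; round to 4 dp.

a_1 = (-3, 3, 1); ‖a_1‖ = 4.3589, so q_1 = (-0.6882, 0.6882, 0.2294).
q_1·a_2 = (-0.6882)·0 + 0.6882·0 + 0.2294·2 = 0.4588.
u_2 = a_2 − 0.4588·q_1 = (0.3158, -0.3158, 1.8947).
‖u_2‖ = 1.9467, so q_2 = (0.1622, -0.1622, 0.9733).
q_1·a_3 = (-0.6882)·2 + 0.6882·0 + 0.2294·(-3) = -2.0647; q_2·a_3 = 0.1622·2 + (-0.1622)·0 + 0.9733·(-3) = -2.5955.
u_3 = a_3 + 2.0647·q_1 + 2.5955·q_2 = (1.0000, 1.0000, 0.0000).
‖u_3‖ = 1.4142, so q_3 = (0.7071, 0.7071, 0.0000).

Q = [[-0.6882, 0.1622, 0.7071], [0.6882, -0.1622, 0.7071], [0.2294, 0.9733, 0.0000]], R = [[4.3589, 0.4588, -2.0647], [0.0000, 1.9467, -2.5955], [0.0000, 0.0000, 1.4142]]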